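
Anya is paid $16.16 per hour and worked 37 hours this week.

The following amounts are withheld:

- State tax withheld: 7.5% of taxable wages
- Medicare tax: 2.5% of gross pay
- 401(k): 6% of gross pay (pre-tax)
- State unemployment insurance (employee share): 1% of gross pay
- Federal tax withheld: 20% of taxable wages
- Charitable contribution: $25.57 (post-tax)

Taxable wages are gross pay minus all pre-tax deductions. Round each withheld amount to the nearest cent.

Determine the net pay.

$360.98

Gross pay: 37 × $16.16 = $597.92
401(k): $597.92 × 0.06 = $35.88
Taxable wages = $597.92 − $35.88 = $562.04
Federal tax withheld: $562.04 × 0.2 = $112.41
State tax withheld: $562.04 × 0.075 = $42.15
Medicare tax: $597.92 × 0.025 = $14.95
State unemployment insurance (employee share): $597.92 × 0.01 = $5.98
Charitable contribution: $25.57
Total deductions = $35.88 + $112.41 + $42.15 + $14.95 + $5.98 + $25.57 = $236.94
Net pay = $597.92 − $236.94 = $360.98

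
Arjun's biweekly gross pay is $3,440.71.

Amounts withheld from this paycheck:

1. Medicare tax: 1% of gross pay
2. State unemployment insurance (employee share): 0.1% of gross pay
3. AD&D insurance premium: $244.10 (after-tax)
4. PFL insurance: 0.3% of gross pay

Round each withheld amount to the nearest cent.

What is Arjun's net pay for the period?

$3,148.44

Medicare tax: $3,440.71 × 0.01 = $34.41
PFL insurance: $3,440.71 × 0.003 = $10.32
State unemployment insurance (employee share): $3,440.71 × 0.001 = $3.44
AD&D insurance premium: $244.10
Total deductions = $34.41 + $10.32 + $3.44 + $244.10 = $292.27
Net pay = $3,440.71 − $292.27 = $3,148.44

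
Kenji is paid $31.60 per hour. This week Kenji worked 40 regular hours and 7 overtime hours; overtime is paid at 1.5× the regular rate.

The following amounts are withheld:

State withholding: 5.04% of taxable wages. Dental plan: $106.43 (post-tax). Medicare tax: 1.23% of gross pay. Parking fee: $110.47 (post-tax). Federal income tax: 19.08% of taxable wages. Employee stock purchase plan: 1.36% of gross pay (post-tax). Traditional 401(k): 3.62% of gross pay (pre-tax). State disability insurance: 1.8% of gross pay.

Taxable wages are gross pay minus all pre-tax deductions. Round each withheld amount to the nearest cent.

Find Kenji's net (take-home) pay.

$880.10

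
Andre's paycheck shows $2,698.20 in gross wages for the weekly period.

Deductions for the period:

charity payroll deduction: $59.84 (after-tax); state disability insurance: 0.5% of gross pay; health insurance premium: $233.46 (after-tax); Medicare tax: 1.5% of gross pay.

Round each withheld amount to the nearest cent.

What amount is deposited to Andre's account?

$2,350.94

Medicare tax: $2,698.20 × 0.015 = $40.47
State disability insurance: $2,698.20 × 0.005 = $13.49
Health insurance premium: $233.46
Charity payroll deduction: $59.84
Total deductions = $40.47 + $13.49 + $233.46 + $59.84 = $347.26
Net pay = $2,698.20 − $347.26 = $2,350.94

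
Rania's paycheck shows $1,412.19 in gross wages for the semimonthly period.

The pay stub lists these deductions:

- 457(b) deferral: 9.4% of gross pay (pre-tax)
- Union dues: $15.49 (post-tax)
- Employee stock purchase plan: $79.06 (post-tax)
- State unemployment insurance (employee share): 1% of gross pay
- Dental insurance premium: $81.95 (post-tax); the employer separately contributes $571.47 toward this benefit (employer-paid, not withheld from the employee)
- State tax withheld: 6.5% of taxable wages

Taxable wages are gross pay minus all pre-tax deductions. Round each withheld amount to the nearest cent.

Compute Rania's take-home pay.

457(b) deferral: $1,412.19 × 0.094 = $132.75
Taxable wages = $1,412.19 − $132.75 = $1,279.44
State tax withheld: $1,279.44 × 0.065 = $83.16
State unemployment insurance (employee share): $1,412.19 × 0.01 = $14.12
Employee stock purchase plan: $79.06
Union dues: $15.49
Dental insurance premium: $81.95
(Employer's $571.47 toward dental insurance premium is not withheld from the employee.)
Total deductions = $132.75 + $83.16 + $14.12 + $79.06 + $15.49 + $81.95 = $406.53
Net pay = $1,412.19 − $406.53 = $1,005.66

$1,005.66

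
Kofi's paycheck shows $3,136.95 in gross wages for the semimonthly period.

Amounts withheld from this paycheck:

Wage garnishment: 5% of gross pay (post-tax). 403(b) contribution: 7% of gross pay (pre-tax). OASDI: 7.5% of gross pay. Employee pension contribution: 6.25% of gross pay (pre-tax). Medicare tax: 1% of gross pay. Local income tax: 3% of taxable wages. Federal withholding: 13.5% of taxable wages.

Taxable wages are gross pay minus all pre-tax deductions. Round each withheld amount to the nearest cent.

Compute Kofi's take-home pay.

$1,848.79

Employee pension contribution: $3,136.95 × 0.0625 = $196.06
403(b) contribution: $3,136.95 × 0.07 = $219.59
Pre-tax total = $196.06 + $219.59 = $415.65
Taxable wages = $3,136.95 − $415.65 = $2,721.30
Local income tax: $2,721.30 × 0.03 = $81.64
Federal withholding: $2,721.30 × 0.135 = $367.38
OASDI: $3,136.95 × 0.075 = $235.27
Medicare tax: $3,136.95 × 0.01 = $31.37
Wage garnishment: $3,136.95 × 0.05 = $156.85
Total deductions = $196.06 + $219.59 + $81.64 + $367.38 + $235.27 + $31.37 + $156.85 = $1,288.16
Net pay = $3,136.95 − $1,288.16 = $1,848.79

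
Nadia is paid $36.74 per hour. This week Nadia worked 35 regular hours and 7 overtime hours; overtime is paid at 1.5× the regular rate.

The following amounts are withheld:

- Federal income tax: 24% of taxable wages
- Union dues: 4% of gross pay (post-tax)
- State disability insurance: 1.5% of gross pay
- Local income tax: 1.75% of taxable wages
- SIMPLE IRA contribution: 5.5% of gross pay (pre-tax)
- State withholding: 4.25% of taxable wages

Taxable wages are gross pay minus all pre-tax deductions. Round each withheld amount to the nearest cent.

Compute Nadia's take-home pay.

$1013.85

Regular pay: 35 × $36.74 = $1285.90
Overtime pay: 7 × $36.74 × 1.5 = $385.77
Gross pay = $1285.90 + $385.77 = $1671.67
SIMPLE IRA contribution: $1671.67 × 0.055 = $91.94
Taxable wages = $1671.67 − $91.94 = $1579.73
State withholding: $1579.73 × 0.0425 = $67.14
Local income tax: $1579.73 × 0.0175 = $27.65
Federal income tax: $1579.73 × 0.24 = $379.14
State disability insurance: $1671.67 × 0.015 = $25.08
Union dues: $1671.67 × 0.04 = $66.87
Total deductions = $91.94 + $67.14 + $27.65 + $379.14 + $25.08 + $66.87 = $657.82
Net pay = $1671.67 − $657.82 = $1013.85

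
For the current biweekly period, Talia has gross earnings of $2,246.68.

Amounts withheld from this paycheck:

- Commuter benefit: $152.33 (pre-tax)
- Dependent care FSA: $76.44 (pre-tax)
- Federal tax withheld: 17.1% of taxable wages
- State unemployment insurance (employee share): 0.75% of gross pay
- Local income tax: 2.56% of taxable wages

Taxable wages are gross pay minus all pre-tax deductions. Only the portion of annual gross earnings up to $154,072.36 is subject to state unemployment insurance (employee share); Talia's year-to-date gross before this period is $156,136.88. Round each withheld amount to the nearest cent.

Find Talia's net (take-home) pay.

Commuter benefit: $152.33
Dependent care FSA: $76.44
Pre-tax total = $152.33 + $76.44 = $228.77
Taxable wages = $2,246.68 − $228.77 = $2,017.91
Federal tax withheld: $2,017.91 × 0.171 = $345.06
Local income tax: $2,017.91 × 0.0256 = $51.66
State unemployment insurance (employee share): annual cap $154,072.36 already reached (YTD $156,136.88), so $0.00
Total deductions = $152.33 + $76.44 + $345.06 + $51.66 + $0.00 = $625.49
Net pay = $2,246.68 − $625.49 = $1,621.19

$1,621.19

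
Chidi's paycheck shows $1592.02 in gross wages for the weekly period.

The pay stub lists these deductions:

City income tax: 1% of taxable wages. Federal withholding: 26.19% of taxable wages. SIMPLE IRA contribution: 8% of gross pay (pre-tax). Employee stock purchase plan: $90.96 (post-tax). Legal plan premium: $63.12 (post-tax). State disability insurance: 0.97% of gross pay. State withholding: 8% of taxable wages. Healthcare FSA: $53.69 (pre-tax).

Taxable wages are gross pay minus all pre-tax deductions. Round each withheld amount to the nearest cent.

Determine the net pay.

SIMPLE IRA contribution: $1592.02 × 0.08 = $127.36
Healthcare FSA: $53.69
Pre-tax total = $127.36 + $53.69 = $181.05
Taxable wages = $1592.02 − $181.05 = $1410.97
Federal withholding: $1410.97 × 0.2619 = $369.53
City income tax: $1410.97 × 0.01 = $14.11
State withholding: $1410.97 × 0.08 = $112.88
State disability insurance: $1592.02 × 0.0097 = $15.44
Legal plan premium: $63.12
Employee stock purchase plan: $90.96
Total deductions = $127.36 + $53.69 + $369.53 + $14.11 + $112.88 + $15.44 + $63.12 + $90.96 = $847.09
Net pay = $1592.02 − $847.09 = $744.93

$744.93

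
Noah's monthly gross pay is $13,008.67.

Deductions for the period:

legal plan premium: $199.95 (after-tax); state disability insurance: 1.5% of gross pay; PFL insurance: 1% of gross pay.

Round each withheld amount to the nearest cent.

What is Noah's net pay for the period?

State disability insurance: $13,008.67 × 0.015 = $195.13
PFL insurance: $13,008.67 × 0.01 = $130.09
Legal plan premium: $199.95
Total deductions = $195.13 + $130.09 + $199.95 = $525.17
Net pay = $13,008.67 − $525.17 = $12,483.50

$12,483.50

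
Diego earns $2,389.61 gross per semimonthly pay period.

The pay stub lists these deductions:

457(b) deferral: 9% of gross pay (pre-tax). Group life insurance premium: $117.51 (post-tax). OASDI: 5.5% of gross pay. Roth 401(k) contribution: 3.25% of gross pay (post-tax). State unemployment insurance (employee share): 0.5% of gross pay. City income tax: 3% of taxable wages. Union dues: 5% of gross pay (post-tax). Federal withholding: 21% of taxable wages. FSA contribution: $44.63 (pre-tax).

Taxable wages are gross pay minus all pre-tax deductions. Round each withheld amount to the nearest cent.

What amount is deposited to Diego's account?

FSA contribution: $44.63
457(b) deferral: $2,389.61 × 0.09 = $215.06
Pre-tax total = $44.63 + $215.06 = $259.69
Taxable wages = $2,389.61 − $259.69 = $2,129.92
Federal withholding: $2,129.92 × 0.21 = $447.28
City income tax: $2,129.92 × 0.03 = $63.90
State unemployment insurance (employee share): $2,389.61 × 0.005 = $11.95
OASDI: $2,389.61 × 0.055 = $131.43
Union dues: $2,389.61 × 0.05 = $119.48
Roth 401(k) contribution: $2,389.61 × 0.0325 = $77.66
Group life insurance premium: $117.51
Total deductions = $44.63 + $215.06 + $447.28 + $63.90 + $11.95 + $131.43 + $119.48 + $77.66 + $117.51 = $1,228.90
Net pay = $2,389.61 − $1,228.90 = $1,160.71

$1,160.71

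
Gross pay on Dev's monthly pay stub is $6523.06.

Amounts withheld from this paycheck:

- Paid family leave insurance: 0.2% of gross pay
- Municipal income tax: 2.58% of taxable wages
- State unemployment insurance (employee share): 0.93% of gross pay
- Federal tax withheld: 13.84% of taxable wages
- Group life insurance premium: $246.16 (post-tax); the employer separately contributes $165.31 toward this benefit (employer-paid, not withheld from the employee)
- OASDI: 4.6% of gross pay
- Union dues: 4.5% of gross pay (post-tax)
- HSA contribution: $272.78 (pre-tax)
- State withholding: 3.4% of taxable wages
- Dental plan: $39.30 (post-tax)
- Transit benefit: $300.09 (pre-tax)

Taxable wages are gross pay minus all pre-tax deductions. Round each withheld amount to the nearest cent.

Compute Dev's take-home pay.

Transit benefit: $300.09
HSA contribution: $272.78
Pre-tax total = $300.09 + $272.78 = $572.87
Taxable wages = $6523.06 − $572.87 = $5950.19
Federal tax withheld: $5950.19 × 0.1384 = $823.51
State withholding: $5950.19 × 0.034 = $202.31
Municipal income tax: $5950.19 × 0.0258 = $153.51
State unemployment insurance (employee share): $6523.06 × 0.0093 = $60.66
OASDI: $6523.06 × 0.046 = $300.06
Paid family leave insurance: $6523.06 × 0.002 = $13.05
Union dues: $6523.06 × 0.045 = $293.54
Group life insurance premium: $246.16
Dental plan: $39.30
(Employer's $165.31 toward group life insurance premium is not withheld from the employee.)
Total deductions = $300.09 + $272.78 + $823.51 + $202.31 + $153.51 + $60.66 + $300.06 + $13.05 + $293.54 + $246.16 + $39.30 = $2704.97
Net pay = $6523.06 − $2704.97 = $3818.09

$3818.09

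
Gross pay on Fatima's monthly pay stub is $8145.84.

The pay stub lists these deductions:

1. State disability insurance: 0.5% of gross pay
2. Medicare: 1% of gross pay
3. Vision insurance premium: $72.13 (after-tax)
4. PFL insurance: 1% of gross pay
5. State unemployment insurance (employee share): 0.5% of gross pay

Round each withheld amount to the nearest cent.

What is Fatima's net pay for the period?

PFL insurance: $8145.84 × 0.01 = $81.46
State unemployment insurance (employee share): $8145.84 × 0.005 = $40.73
State disability insurance: $8145.84 × 0.005 = $40.73
Medicare: $8145.84 × 0.01 = $81.46
Vision insurance premium: $72.13
Total deductions = $81.46 + $40.73 + $40.73 + $81.46 + $72.13 = $316.51
Net pay = $8145.84 − $316.51 = $7829.33

$7829.33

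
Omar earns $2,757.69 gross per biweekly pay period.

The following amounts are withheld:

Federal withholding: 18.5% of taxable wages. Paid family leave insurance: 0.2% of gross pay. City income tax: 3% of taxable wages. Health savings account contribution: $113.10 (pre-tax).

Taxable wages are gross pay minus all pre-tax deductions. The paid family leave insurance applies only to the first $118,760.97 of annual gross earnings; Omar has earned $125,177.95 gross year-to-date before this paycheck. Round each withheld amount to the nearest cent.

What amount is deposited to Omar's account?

$2,076.00

Health savings account contribution: $113.10
Taxable wages = $2,757.69 − $113.10 = $2,644.59
Federal withholding: $2,644.59 × 0.185 = $489.25
City income tax: $2,644.59 × 0.03 = $79.34
Paid family leave insurance: annual cap $118,760.97 already reached (YTD $125,177.95), so $0.00
Total deductions = $113.10 + $489.25 + $79.34 + $0.00 = $681.69
Net pay = $2,757.69 − $681.69 = $2,076.00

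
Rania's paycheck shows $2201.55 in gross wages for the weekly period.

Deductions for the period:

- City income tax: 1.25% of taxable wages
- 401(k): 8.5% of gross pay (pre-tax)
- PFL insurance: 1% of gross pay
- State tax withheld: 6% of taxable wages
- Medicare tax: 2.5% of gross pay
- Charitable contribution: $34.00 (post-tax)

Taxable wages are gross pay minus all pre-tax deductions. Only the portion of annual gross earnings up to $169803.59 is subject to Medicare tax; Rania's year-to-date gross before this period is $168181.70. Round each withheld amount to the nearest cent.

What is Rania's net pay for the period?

401(k): $2201.55 × 0.085 = $187.13
Taxable wages = $2201.55 − $187.13 = $2014.42
City income tax: $2014.42 × 0.0125 = $25.18
State tax withheld: $2014.42 × 0.06 = $120.87
PFL insurance: $2201.55 × 0.01 = $22.02
Medicare tax: only $169803.59 − $168181.70 = $1621.89 of this check is subject → $1621.89 × 0.025 = $40.55
Charitable contribution: $34.00
Total deductions = $187.13 + $25.18 + $120.87 + $22.02 + $40.55 + $34.00 = $429.75
Net pay = $2201.55 − $429.75 = $1771.80

$1771.80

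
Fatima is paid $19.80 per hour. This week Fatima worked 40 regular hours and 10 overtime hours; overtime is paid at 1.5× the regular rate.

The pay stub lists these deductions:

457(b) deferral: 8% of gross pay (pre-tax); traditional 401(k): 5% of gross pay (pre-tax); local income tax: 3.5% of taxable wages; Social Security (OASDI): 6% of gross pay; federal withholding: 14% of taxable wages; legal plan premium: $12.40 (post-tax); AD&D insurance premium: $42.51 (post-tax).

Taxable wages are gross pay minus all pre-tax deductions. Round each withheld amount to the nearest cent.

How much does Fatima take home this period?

Regular pay: 40 × $19.80 = $792.00
Overtime pay: 10 × $19.80 × 1.5 = $297.00
Gross pay = $792.00 + $297.00 = $1,089.00
457(b) deferral: $1,089.00 × 0.08 = $87.12
Traditional 401(k): $1,089.00 × 0.05 = $54.45
Pre-tax total = $87.12 + $54.45 = $141.57
Taxable wages = $1,089.00 − $141.57 = $947.43
Federal withholding: $947.43 × 0.14 = $132.64
Local income tax: $947.43 × 0.035 = $33.16
Social Security (OASDI): $1,089.00 × 0.06 = $65.34
Legal plan premium: $12.40
AD&D insurance premium: $42.51
Total deductions = $87.12 + $54.45 + $132.64 + $33.16 + $65.34 + $12.40 + $42.51 = $427.62
Net pay = $1,089.00 − $427.62 = $661.38

$661.38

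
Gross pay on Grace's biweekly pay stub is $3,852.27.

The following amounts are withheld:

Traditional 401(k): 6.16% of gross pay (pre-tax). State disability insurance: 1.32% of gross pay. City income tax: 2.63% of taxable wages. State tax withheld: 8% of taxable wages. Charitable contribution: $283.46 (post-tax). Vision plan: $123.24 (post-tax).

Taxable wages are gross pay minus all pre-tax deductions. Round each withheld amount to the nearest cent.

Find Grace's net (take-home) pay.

$2,773.15

Traditional 401(k): $3,852.27 × 0.0616 = $237.30
Taxable wages = $3,852.27 − $237.30 = $3,614.97
State tax withheld: $3,614.97 × 0.08 = $289.20
City income tax: $3,614.97 × 0.0263 = $95.07
State disability insurance: $3,852.27 × 0.0132 = $50.85
Charitable contribution: $283.46
Vision plan: $123.24
Total deductions = $237.30 + $289.20 + $95.07 + $50.85 + $283.46 + $123.24 = $1,079.12
Net pay = $3,852.27 − $1,079.12 = $2,773.15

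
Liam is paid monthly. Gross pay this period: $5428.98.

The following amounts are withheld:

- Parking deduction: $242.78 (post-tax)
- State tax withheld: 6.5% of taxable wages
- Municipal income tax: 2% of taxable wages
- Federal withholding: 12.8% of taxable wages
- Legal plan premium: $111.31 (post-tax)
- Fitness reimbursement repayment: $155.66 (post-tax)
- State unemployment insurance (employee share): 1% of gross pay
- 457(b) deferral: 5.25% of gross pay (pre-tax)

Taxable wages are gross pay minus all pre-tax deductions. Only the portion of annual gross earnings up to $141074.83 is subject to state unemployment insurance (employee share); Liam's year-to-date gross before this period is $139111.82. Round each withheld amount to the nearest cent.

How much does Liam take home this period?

457(b) deferral: $5428.98 × 0.0525 = $285.02
Taxable wages = $5428.98 − $285.02 = $5143.96
Federal withholding: $5143.96 × 0.128 = $658.43
State tax withheld: $5143.96 × 0.065 = $334.36
Municipal income tax: $5143.96 × 0.02 = $102.88
State unemployment insurance (employee share): only $141074.83 − $139111.82 = $1963.01 of this check is subject → $1963.01 × 0.01 = $19.63
Fitness reimbursement repayment: $155.66
Parking deduction: $242.78
Legal plan premium: $111.31
Total deductions = $285.02 + $658.43 + $334.36 + $102.88 + $19.63 + $155.66 + $242.78 + $111.31 = $1910.07
Net pay = $5428.98 − $1910.07 = $3518.91

$3518.91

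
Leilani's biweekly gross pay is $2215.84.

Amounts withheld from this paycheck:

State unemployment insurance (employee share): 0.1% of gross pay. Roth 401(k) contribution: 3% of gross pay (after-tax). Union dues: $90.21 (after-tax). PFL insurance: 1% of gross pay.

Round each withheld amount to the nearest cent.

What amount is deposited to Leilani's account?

PFL insurance: $2215.84 × 0.01 = $22.16
State unemployment insurance (employee share): $2215.84 × 0.001 = $2.22
Roth 401(k) contribution: $2215.84 × 0.03 = $66.48
Union dues: $90.21
Total deductions = $22.16 + $2.22 + $66.48 + $90.21 = $181.07
Net pay = $2215.84 − $181.07 = $2034.77

$2034.77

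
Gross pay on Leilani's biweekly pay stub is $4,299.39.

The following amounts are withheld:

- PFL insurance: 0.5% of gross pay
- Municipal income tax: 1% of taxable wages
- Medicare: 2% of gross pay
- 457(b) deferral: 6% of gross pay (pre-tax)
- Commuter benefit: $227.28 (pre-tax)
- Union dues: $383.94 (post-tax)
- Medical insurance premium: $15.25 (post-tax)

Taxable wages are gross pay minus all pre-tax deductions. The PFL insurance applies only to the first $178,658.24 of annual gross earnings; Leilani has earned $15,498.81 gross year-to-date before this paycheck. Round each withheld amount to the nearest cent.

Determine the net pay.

457(b) deferral: $4,299.39 × 0.06 = $257.96
Commuter benefit: $227.28
Pre-tax total = $257.96 + $227.28 = $485.24
Taxable wages = $4,299.39 − $485.24 = $3,814.15
Municipal income tax: $3,814.15 × 0.01 = $38.14
PFL insurance: cap not yet reached, full $4,299.39 is subject → $4,299.39 × 0.005 = $21.50
Medicare: $4,299.39 × 0.02 = $85.99
Union dues: $383.94
Medical insurance premium: $15.25
Total deductions = $257.96 + $227.28 + $38.14 + $21.50 + $85.99 + $383.94 + $15.25 = $1,030.06
Net pay = $4,299.39 − $1,030.06 = $3,269.33

$3,269.33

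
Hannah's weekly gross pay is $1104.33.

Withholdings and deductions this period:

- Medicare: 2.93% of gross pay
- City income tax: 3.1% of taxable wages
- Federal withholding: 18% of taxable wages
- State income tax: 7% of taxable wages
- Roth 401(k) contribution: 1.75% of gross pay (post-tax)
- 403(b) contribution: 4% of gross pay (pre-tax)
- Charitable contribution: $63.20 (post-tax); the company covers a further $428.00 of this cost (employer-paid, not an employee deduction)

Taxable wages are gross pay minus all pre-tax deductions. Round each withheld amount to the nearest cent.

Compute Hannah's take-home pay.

$647.37

403(b) contribution: $1104.33 × 0.04 = $44.17
Taxable wages = $1104.33 − $44.17 = $1060.16
City income tax: $1060.16 × 0.031 = $32.86
State income tax: $1060.16 × 0.07 = $74.21
Federal withholding: $1060.16 × 0.18 = $190.83
Medicare: $1104.33 × 0.0293 = $32.36
Roth 401(k) contribution: $1104.33 × 0.0175 = $19.33
Charitable contribution: $63.20
(Employer's $428.00 toward charitable contribution is not withheld from the employee.)
Total deductions = $44.17 + $32.86 + $74.21 + $190.83 + $32.36 + $19.33 + $63.20 = $456.96
Net pay = $1104.33 − $456.96 = $647.37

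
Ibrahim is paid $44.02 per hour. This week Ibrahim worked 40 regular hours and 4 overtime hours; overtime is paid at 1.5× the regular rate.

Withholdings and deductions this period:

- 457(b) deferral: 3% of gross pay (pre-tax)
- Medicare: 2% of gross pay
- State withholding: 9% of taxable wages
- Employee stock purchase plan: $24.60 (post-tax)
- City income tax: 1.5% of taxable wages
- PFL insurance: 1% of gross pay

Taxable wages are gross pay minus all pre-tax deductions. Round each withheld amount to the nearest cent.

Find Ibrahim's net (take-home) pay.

$1672.58

Regular pay: 40 × $44.02 = $1760.80
Overtime pay: 4 × $44.02 × 1.5 = $264.12
Gross pay = $1760.80 + $264.12 = $2024.92
457(b) deferral: $2024.92 × 0.03 = $60.75
Taxable wages = $2024.92 − $60.75 = $1964.17
City income tax: $1964.17 × 0.015 = $29.46
State withholding: $1964.17 × 0.09 = $176.78
PFL insurance: $2024.92 × 0.01 = $20.25
Medicare: $2024.92 × 0.02 = $40.50
Employee stock purchase plan: $24.60
Total deductions = $60.75 + $29.46 + $176.78 + $20.25 + $40.50 + $24.60 = $352.34
Net pay = $2024.92 − $352.34 = $1672.58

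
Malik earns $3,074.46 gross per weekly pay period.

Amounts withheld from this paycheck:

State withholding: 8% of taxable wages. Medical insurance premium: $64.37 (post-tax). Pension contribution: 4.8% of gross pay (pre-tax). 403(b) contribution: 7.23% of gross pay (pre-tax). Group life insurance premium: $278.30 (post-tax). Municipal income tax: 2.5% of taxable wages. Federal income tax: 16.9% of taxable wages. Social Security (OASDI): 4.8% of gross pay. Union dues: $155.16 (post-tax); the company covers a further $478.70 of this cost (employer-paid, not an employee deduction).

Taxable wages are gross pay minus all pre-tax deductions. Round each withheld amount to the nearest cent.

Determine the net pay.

403(b) contribution: $3,074.46 × 0.0723 = $222.28
Pension contribution: $3,074.46 × 0.048 = $147.57
Pre-tax total = $222.28 + $147.57 = $369.85
Taxable wages = $3,074.46 − $369.85 = $2,704.61
Municipal income tax: $2,704.61 × 0.025 = $67.62
Federal income tax: $2,704.61 × 0.169 = $457.08
State withholding: $2,704.61 × 0.08 = $216.37
Social Security (OASDI): $3,074.46 × 0.048 = $147.57
Union dues: $155.16
Medical insurance premium: $64.37
Group life insurance premium: $278.30
(Employer's $478.70 toward union dues is not withheld from the employee.)
Total deductions = $222.28 + $147.57 + $67.62 + $457.08 + $216.37 + $147.57 + $155.16 + $64.37 + $278.30 = $1,756.32
Net pay = $3,074.46 − $1,756.32 = $1,318.14

$1,318.14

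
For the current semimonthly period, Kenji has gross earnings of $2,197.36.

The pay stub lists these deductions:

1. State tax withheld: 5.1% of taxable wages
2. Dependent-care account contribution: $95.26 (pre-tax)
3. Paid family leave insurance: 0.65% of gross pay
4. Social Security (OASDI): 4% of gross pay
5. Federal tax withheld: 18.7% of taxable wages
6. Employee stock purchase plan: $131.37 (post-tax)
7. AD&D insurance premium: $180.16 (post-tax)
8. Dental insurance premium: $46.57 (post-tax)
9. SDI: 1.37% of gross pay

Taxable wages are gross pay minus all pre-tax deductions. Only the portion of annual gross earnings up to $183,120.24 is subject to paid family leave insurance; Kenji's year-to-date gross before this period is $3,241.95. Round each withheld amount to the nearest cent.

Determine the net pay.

Dependent-care account contribution: $95.26
Taxable wages = $2,197.36 − $95.26 = $2,102.10
Federal tax withheld: $2,102.10 × 0.187 = $393.09
State tax withheld: $2,102.10 × 0.051 = $107.21
Social Security (OASDI): $2,197.36 × 0.04 = $87.89
SDI: $2,197.36 × 0.0137 = $30.10
Paid family leave insurance: cap not yet reached, full $2,197.36 is subject → $2,197.36 × 0.0065 = $14.28
Employee stock purchase plan: $131.37
AD&D insurance premium: $180.16
Dental insurance premium: $46.57
Total deductions = $95.26 + $393.09 + $107.21 + $87.89 + $30.10 + $14.28 + $131.37 + $180.16 + $46.57 = $1,085.93
Net pay = $2,197.36 − $1,085.93 = $1,111.43

$1,111.43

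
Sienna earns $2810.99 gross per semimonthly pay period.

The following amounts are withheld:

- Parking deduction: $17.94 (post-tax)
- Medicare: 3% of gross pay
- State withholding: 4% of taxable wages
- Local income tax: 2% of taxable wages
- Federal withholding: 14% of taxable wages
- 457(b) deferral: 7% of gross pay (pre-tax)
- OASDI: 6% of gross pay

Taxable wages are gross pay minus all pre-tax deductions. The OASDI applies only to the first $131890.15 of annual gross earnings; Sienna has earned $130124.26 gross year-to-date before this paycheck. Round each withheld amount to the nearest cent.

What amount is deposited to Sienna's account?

457(b) deferral: $2810.99 × 0.07 = $196.77
Taxable wages = $2810.99 − $196.77 = $2614.22
Federal withholding: $2614.22 × 0.14 = $365.99
Local income tax: $2614.22 × 0.02 = $52.28
State withholding: $2614.22 × 0.04 = $104.57
Medicare: $2810.99 × 0.03 = $84.33
OASDI: only $131890.15 − $130124.26 = $1765.89 of this check is subject → $1765.89 × 0.06 = $105.95
Parking deduction: $17.94
Total deductions = $196.77 + $365.99 + $52.28 + $104.57 + $84.33 + $105.95 + $17.94 = $927.83
Net pay = $2810.99 − $927.83 = $1883.16

$1883.16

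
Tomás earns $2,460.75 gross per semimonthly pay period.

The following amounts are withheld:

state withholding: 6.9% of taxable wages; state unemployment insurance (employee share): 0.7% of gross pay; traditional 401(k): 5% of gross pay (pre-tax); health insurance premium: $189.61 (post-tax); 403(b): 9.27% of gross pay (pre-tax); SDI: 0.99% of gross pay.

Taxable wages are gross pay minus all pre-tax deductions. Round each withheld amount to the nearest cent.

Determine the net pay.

$1,732.84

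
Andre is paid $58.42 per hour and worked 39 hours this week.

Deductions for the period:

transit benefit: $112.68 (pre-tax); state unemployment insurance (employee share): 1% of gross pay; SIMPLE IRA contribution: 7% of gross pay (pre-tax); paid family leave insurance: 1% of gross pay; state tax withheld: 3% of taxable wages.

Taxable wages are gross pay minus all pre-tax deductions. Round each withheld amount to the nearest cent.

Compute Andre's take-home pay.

$1900.46

Gross pay: 39 × $58.42 = $2278.38
Transit benefit: $112.68
SIMPLE IRA contribution: $2278.38 × 0.07 = $159.49
Pre-tax total = $112.68 + $159.49 = $272.17
Taxable wages = $2278.38 − $272.17 = $2006.21
State tax withheld: $2006.21 × 0.03 = $60.19
State unemployment insurance (employee share): $2278.38 × 0.01 = $22.78
Paid family leave insurance: $2278.38 × 0.01 = $22.78
Total deductions = $112.68 + $159.49 + $60.19 + $22.78 + $22.78 = $377.92
Net pay = $2278.38 − $377.92 = $1900.46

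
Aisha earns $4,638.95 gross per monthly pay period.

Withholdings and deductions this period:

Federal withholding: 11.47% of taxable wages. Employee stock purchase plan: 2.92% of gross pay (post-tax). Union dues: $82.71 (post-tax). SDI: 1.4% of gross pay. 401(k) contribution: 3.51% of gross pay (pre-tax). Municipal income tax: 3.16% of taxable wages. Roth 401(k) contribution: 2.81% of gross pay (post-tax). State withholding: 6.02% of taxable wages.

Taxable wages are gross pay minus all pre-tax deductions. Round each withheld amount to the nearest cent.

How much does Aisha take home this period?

401(k) contribution: $4,638.95 × 0.0351 = $162.83
Taxable wages = $4,638.95 − $162.83 = $4,476.12
Municipal income tax: $4,476.12 × 0.0316 = $141.45
State withholding: $4,476.12 × 0.0602 = $269.46
Federal withholding: $4,476.12 × 0.1147 = $513.41
SDI: $4,638.95 × 0.014 = $64.95
Union dues: $82.71
Roth 401(k) contribution: $4,638.95 × 0.0281 = $130.35
Employee stock purchase plan: $4,638.95 × 0.0292 = $135.46
Total deductions = $162.83 + $141.45 + $269.46 + $513.41 + $64.95 + $82.71 + $130.35 + $135.46 = $1,500.62
Net pay = $4,638.95 − $1,500.62 = $3,138.33

$3,138.33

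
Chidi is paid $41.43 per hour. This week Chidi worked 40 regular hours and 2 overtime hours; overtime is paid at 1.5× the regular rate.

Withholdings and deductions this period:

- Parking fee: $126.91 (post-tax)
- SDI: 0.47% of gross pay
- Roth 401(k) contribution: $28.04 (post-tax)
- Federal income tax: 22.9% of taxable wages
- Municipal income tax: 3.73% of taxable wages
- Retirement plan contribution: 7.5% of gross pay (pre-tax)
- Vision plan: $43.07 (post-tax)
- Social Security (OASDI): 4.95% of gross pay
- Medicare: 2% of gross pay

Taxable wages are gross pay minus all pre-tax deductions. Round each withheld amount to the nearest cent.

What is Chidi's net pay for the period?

$878.85

Regular pay: 40 × $41.43 = $1,657.20
Overtime pay: 2 × $41.43 × 1.5 = $124.29
Gross pay = $1,657.20 + $124.29 = $1,781.49
Retirement plan contribution: $1,781.49 × 0.075 = $133.61
Taxable wages = $1,781.49 − $133.61 = $1,647.88
Municipal income tax: $1,647.88 × 0.0373 = $61.47
Federal income tax: $1,647.88 × 0.229 = $377.36
SDI: $1,781.49 × 0.0047 = $8.37
Social Security (OASDI): $1,781.49 × 0.0495 = $88.18
Medicare: $1,781.49 × 0.02 = $35.63
Vision plan: $43.07
Roth 401(k) contribution: $28.04
Parking fee: $126.91
Total deductions = $133.61 + $61.47 + $377.36 + $8.37 + $88.18 + $35.63 + $43.07 + $28.04 + $126.91 = $902.64
Net pay = $1,781.49 − $902.64 = $878.85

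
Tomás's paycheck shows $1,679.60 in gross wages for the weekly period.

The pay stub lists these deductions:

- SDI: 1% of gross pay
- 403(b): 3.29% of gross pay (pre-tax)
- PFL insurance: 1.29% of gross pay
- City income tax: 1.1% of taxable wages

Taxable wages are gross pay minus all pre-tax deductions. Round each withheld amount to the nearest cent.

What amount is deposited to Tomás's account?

$1,568.00

403(b): $1,679.60 × 0.0329 = $55.26
Taxable wages = $1,679.60 − $55.26 = $1,624.34
City income tax: $1,624.34 × 0.011 = $17.87
PFL insurance: $1,679.60 × 0.0129 = $21.67
SDI: $1,679.60 × 0.01 = $16.80
Total deductions = $55.26 + $17.87 + $21.67 + $16.80 = $111.60
Net pay = $1,679.60 − $111.60 = $1,568.00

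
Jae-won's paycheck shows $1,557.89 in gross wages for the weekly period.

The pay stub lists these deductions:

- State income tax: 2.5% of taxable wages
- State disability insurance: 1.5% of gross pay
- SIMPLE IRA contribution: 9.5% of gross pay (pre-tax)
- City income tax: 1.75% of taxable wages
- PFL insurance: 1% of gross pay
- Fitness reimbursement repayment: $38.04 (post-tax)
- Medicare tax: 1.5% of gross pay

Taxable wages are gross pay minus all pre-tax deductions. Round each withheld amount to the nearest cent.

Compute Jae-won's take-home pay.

$1,249.61

SIMPLE IRA contribution: $1,557.89 × 0.095 = $148.00
Taxable wages = $1,557.89 − $148.00 = $1,409.89
City income tax: $1,409.89 × 0.0175 = $24.67
State income tax: $1,409.89 × 0.025 = $35.25
PFL insurance: $1,557.89 × 0.01 = $15.58
State disability insurance: $1,557.89 × 0.015 = $23.37
Medicare tax: $1,557.89 × 0.015 = $23.37
Fitness reimbursement repayment: $38.04
Total deductions = $148.00 + $24.67 + $35.25 + $15.58 + $23.37 + $23.37 + $38.04 = $308.28
Net pay = $1,557.89 − $308.28 = $1,249.61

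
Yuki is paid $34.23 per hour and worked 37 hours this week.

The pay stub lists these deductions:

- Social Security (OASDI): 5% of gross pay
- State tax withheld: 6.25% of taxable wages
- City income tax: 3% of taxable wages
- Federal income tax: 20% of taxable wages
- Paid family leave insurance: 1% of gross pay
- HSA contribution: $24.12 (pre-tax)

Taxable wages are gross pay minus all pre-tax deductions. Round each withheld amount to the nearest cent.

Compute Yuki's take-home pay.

$802.99

Gross pay: 37 × $34.23 = $1266.51
HSA contribution: $24.12
Taxable wages = $1266.51 − $24.12 = $1242.39
City income tax: $1242.39 × 0.03 = $37.27
State tax withheld: $1242.39 × 0.0625 = $77.65
Federal income tax: $1242.39 × 0.2 = $248.48
Social Security (OASDI): $1266.51 × 0.05 = $63.33
Paid family leave insurance: $1266.51 × 0.01 = $12.67
Total deductions = $24.12 + $37.27 + $77.65 + $248.48 + $63.33 + $12.67 = $463.52
Net pay = $1266.51 − $463.52 = $802.99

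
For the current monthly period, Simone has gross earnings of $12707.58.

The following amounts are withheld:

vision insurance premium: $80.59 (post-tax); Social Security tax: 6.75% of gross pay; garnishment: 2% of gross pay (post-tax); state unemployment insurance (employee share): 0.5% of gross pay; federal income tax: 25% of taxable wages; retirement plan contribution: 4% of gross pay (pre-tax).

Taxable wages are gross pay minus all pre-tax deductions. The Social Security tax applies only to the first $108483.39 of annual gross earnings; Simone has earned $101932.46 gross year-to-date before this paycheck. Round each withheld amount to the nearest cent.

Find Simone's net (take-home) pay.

Retirement plan contribution: $12707.58 × 0.04 = $508.30
Taxable wages = $12707.58 − $508.30 = $12199.28
Federal income tax: $12199.28 × 0.25 = $3049.82
Social Security tax: only $108483.39 − $101932.46 = $6550.93 of this check is subject → $6550.93 × 0.0675 = $442.19
State unemployment insurance (employee share): $12707.58 × 0.005 = $63.54
Garnishment: $12707.58 × 0.02 = $254.15
Vision insurance premium: $80.59
Total deductions = $508.30 + $3049.82 + $442.19 + $63.54 + $254.15 + $80.59 = $4398.59
Net pay = $12707.58 − $4398.59 = $8308.99

$8308.99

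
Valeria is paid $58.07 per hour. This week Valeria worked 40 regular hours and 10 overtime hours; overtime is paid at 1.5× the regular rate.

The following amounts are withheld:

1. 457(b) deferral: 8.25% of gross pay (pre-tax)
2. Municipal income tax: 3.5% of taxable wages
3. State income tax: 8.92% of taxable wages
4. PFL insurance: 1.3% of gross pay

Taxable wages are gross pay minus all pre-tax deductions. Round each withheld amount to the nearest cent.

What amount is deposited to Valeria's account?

Regular pay: 40 × $58.07 = $2,322.80
Overtime pay: 10 × $58.07 × 1.5 = $871.05
Gross pay = $2,322.80 + $871.05 = $3,193.85
457(b) deferral: $3,193.85 × 0.0825 = $263.49
Taxable wages = $3,193.85 − $263.49 = $2,930.36
Municipal income tax: $2,930.36 × 0.035 = $102.56
State income tax: $2,930.36 × 0.0892 = $261.39
PFL insurance: $3,193.85 × 0.013 = $41.52
Total deductions = $263.49 + $102.56 + $261.39 + $41.52 = $668.96
Net pay = $3,193.85 − $668.96 = $2,524.89

$2,524.89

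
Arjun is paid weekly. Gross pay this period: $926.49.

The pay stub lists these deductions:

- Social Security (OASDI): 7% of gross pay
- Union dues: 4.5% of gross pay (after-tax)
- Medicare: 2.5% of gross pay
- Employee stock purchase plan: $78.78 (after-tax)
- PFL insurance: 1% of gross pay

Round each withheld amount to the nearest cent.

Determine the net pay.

Medicare: $926.49 × 0.025 = $23.16
Social Security (OASDI): $926.49 × 0.07 = $64.85
PFL insurance: $926.49 × 0.01 = $9.26
Employee stock purchase plan: $78.78
Union dues: $926.49 × 0.045 = $41.69
Total deductions = $23.16 + $64.85 + $9.26 + $78.78 + $41.69 = $217.74
Net pay = $926.49 − $217.74 = $708.75

$708.75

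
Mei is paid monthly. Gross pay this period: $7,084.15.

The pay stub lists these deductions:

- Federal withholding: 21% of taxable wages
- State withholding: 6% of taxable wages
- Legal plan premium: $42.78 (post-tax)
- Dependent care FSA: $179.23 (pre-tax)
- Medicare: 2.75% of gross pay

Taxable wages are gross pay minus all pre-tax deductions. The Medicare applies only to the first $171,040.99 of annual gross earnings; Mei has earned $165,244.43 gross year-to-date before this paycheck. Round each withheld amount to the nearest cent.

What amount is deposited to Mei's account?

$4,838.40

Dependent care FSA: $179.23
Taxable wages = $7,084.15 − $179.23 = $6,904.92
State withholding: $6,904.92 × 0.06 = $414.30
Federal withholding: $6,904.92 × 0.21 = $1,450.03
Medicare: only $171,040.99 − $165,244.43 = $5,796.56 of this check is subject → $5,796.56 × 0.0275 = $159.41
Legal plan premium: $42.78
Total deductions = $179.23 + $414.30 + $1,450.03 + $159.41 + $42.78 = $2,245.75
Net pay = $7,084.15 − $2,245.75 = $4,838.40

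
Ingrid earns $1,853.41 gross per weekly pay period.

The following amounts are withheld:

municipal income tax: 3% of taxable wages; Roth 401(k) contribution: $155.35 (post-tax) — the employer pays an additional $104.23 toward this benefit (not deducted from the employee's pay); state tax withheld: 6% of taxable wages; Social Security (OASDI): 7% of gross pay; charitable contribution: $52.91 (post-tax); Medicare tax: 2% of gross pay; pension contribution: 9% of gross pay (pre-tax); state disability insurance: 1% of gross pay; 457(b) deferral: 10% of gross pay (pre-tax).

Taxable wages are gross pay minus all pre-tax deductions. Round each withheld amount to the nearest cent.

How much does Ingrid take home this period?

Pension contribution: $1,853.41 × 0.09 = $166.81
457(b) deferral: $1,853.41 × 0.1 = $185.34
Pre-tax total = $166.81 + $185.34 = $352.15
Taxable wages = $1,853.41 − $352.15 = $1,501.26
State tax withheld: $1,501.26 × 0.06 = $90.08
Municipal income tax: $1,501.26 × 0.03 = $45.04
Medicare tax: $1,853.41 × 0.02 = $37.07
State disability insurance: $1,853.41 × 0.01 = $18.53
Social Security (OASDI): $1,853.41 × 0.07 = $129.74
Roth 401(k) contribution: $155.35
Charitable contribution: $52.91
(Employer's $104.23 toward Roth 401(k) contribution is not withheld from the employee.)
Total deductions = $166.81 + $185.34 + $90.08 + $45.04 + $37.07 + $18.53 + $129.74 + $155.35 + $52.91 = $880.87
Net pay = $1,853.41 − $880.87 = $972.54

$972.54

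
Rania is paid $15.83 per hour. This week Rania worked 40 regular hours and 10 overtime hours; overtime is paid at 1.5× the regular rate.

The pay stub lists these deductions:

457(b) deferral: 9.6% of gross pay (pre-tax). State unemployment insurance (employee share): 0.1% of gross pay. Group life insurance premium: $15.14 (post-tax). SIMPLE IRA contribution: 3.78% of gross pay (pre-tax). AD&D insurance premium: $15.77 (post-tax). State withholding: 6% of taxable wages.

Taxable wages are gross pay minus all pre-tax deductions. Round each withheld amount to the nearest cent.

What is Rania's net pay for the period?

Regular pay: 40 × $15.83 = $633.20
Overtime pay: 10 × $15.83 × 1.5 = $237.45
Gross pay = $633.20 + $237.45 = $870.65
457(b) deferral: $870.65 × 0.096 = $83.58
SIMPLE IRA contribution: $870.65 × 0.0378 = $32.91
Pre-tax total = $83.58 + $32.91 = $116.49
Taxable wages = $870.65 − $116.49 = $754.16
State withholding: $754.16 × 0.06 = $45.25
State unemployment insurance (employee share): $870.65 × 0.001 = $0.87
AD&D insurance premium: $15.77
Group life insurance premium: $15.14
Total deductions = $83.58 + $32.91 + $45.25 + $0.87 + $15.77 + $15.14 = $193.52
Net pay = $870.65 − $193.52 = $677.13

$677.13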